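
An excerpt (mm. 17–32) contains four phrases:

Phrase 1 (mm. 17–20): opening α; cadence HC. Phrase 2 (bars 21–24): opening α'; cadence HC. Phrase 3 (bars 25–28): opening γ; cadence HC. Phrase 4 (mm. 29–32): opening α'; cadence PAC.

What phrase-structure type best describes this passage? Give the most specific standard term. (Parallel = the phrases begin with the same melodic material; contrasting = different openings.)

contrasting double period

Four phrases in two halves: the first half (measures 17–24) ends with a half cadence, the second (mm. 25–32) with a perfect authentic cadence — a large antecedent–consequent pair, i.e. a double period.
Phrase 3 begins with different material from phrase 1, making it contrasting.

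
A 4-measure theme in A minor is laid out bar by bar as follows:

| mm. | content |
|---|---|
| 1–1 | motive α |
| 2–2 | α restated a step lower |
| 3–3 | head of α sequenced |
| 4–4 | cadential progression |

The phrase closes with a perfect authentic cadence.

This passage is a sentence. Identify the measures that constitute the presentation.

measures 1–2

The presentation of a sentence is the basic idea (m. 1) plus its repetition (m. 2); the presentation is therefore mm. 1-2.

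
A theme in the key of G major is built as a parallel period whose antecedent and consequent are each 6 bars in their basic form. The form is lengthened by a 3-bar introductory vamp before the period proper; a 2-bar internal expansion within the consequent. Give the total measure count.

Basic parallel period: 6 + 6 = 12 bars.
12 (basic form) + 3 (introduction) + 2 (internal expansion) = 17.

17 measures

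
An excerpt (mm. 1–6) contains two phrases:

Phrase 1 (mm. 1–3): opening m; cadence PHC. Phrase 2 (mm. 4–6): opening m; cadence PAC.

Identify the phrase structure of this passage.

Phrase 1 ends with a Phrygian half cadence (weaker) and phrase 2 with a perfect authentic cadence (stronger): antecedent + consequent = a period.
The two phrases open with the same material (m / m), so the period is parallel.

parallel period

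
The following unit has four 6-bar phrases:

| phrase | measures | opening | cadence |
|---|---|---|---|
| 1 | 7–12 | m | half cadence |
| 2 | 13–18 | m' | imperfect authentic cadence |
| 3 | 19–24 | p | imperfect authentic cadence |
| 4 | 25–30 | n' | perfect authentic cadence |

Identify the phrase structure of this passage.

Four phrases in two halves: the first half (measures 7–18) ends with an imperfect authentic cadence, the second (measures 19-30) with a perfect authentic cadence — a large antecedent–consequent pair, i.e. a double period.
Phrase 3 begins with different material from phrase 1, making it contrasting.

contrasting double period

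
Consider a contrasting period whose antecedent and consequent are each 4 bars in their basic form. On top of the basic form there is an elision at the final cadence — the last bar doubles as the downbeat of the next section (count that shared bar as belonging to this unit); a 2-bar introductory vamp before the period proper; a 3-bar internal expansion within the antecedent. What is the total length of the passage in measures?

13 measures

Basic contrasting period: 4 + 4 = 8 bars.
8 (basic form) + 2 (introduction) + 3 (internal expansion) = 13.
The elision shares a bar with the next section but does not change this unit's count.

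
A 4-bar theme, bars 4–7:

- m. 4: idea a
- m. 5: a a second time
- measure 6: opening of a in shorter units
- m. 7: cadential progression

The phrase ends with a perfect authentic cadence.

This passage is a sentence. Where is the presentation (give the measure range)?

measures 4–5

The presentation of a sentence is the basic idea (m. 4) plus its repetition (measure 5); the presentation is therefore mm. 4-5.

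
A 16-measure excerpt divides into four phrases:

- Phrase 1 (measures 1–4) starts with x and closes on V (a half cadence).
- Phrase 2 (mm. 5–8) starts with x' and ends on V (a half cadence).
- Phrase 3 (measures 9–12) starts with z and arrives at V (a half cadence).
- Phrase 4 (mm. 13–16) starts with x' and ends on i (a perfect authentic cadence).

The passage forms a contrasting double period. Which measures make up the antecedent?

In a double period the first pair of phrases (ending half cadence) is the large antecedent and the second pair (ending perfect authentic cadence) is the large consequent; the antecedent is measures 1–8.

measures 1–8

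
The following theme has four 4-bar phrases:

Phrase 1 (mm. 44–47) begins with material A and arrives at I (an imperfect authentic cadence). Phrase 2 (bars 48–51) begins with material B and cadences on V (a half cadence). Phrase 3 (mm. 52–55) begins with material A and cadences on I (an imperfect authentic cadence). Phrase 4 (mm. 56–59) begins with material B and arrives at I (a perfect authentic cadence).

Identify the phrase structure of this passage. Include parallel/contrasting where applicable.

Four phrases in two halves: the first half (bars 44–51) ends with a half cadence, the second (measures 52–59) with a perfect authentic cadence — a large antecedent–consequent pair, i.e. a double period.
Phrase 3 begins with the same material as phrase 1, making it parallel.

parallel double period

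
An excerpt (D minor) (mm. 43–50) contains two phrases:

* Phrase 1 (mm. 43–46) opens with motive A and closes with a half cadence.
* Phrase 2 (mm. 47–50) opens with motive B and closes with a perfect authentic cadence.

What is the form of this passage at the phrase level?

contrasting period

Phrase 1 ends with a half cadence (weaker) and phrase 2 with a perfect authentic cadence (stronger): antecedent + consequent = a period.
The two phrases open with different material (A / B), so the period is contrasting.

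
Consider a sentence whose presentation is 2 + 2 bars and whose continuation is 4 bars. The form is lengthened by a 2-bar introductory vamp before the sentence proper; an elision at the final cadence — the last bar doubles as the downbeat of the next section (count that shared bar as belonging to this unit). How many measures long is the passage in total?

Basic sentence: 2 + 2 + 4 = 8 bars.
8 (basic form) + 2 (introduction) = 10.
The elision shares a bar with the next section but does not change this unit's count.

10 measures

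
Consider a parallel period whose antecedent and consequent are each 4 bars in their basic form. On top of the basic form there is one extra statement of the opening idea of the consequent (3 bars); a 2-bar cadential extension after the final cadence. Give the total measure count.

Basic parallel period: 4 + 4 = 8 bars.
8 (basic form) + 3 (extra statement) + 2 (cadential extension) = 13.

13 measures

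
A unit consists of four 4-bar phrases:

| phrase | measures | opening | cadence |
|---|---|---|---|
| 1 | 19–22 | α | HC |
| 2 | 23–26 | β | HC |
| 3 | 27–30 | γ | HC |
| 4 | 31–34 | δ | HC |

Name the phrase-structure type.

phrase group

Phrase 4 ends with a half cadence, no stronger than phrase 2's half cadence, so the four phrases do not form a double period; nor do phrases 3–4 duplicate 1–2, so it is not a repeated period. With no phrase reaching a conclusive cadence, the passage is a phrase group.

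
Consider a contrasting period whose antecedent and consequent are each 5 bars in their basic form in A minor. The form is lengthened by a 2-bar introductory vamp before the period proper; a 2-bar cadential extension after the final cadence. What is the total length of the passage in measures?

Basic contrasting period: 5 + 5 = 10 bars.
10 (basic form) + 2 (introduction) + 2 (cadential extension) = 14.

14 measures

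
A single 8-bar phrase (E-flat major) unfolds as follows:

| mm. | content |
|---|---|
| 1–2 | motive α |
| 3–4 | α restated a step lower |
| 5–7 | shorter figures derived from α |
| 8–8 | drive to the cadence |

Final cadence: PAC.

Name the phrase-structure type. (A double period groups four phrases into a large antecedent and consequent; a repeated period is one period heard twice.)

Basic idea (measures 1-2) + its repetition (bars 3–4) form the presentation; fragmentation and cadence (mm. 5–8) form the continuation — the 8-bar whole is a sentence.

sentence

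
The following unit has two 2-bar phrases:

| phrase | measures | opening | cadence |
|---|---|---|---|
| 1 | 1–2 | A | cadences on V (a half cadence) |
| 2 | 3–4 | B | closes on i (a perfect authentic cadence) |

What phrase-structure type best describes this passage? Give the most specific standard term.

contrasting period

Phrase 1 ends with a half cadence (weaker) and phrase 2 with a perfect authentic cadence (stronger): antecedent + consequent = a period.
The two phrases open with different material (A / B), so the period is contrasting.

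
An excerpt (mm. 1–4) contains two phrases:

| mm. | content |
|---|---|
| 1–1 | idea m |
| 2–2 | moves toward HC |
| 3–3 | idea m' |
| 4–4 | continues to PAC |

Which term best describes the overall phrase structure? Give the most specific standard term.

parallel period

Phrase 1 ends with a half cadence (weaker) and phrase 2 with a perfect authentic cadence (stronger): antecedent + consequent = a period.
The two phrases open with the same material (m / m'), so the period is parallel.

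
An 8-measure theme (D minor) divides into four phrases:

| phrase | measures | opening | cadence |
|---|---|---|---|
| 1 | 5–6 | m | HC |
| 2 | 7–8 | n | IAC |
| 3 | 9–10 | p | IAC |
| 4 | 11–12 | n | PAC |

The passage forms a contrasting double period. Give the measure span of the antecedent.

In a double period the first pair of phrases (ending imperfect authentic cadence) is the large antecedent and the second pair (ending perfect authentic cadence) is the large consequent; the antecedent is measures 5–8.

measures 5–8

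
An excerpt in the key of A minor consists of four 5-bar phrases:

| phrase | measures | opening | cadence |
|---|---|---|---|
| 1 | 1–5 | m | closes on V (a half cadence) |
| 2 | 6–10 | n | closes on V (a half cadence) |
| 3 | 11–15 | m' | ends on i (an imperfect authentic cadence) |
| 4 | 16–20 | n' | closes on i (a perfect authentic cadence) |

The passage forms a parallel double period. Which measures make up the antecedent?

In a double period the four phrases pair into a large antecedent (phrases 1–2, ending half cadence) and a large consequent (phrases 3–4, ending perfect authentic cadence). The antecedent spans bars 1-10.

measures 1–10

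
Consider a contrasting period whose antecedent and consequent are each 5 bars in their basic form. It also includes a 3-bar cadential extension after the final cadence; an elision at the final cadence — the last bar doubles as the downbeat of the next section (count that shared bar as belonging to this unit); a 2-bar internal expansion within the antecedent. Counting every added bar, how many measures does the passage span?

Basic contrasting period: 5 + 5 = 10 bars.
10 (basic form) + 3 (cadential extension) + 2 (internal expansion) = 15.
The elision shares a bar with the next section but does not change this unit's count.

15 measures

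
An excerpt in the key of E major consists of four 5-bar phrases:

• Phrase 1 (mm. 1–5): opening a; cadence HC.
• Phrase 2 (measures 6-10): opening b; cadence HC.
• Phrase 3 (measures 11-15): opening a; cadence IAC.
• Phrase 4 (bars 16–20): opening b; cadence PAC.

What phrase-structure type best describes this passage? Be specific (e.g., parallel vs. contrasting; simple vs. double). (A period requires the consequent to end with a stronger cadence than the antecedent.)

Four phrases in two halves: the first half (measures 1–10) ends with a half cadence, the second (bars 11–20) with a perfect authentic cadence — a large antecedent–consequent pair, i.e. a double period.
Phrase 3 begins with the same material as phrase 1, making it parallel.

parallel double period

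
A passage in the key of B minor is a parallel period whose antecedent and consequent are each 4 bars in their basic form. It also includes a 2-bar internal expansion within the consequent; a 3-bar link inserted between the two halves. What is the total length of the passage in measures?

Basic parallel period: 4 + 4 = 8 bars.
8 (basic form) + 2 (internal expansion) + 3 (link) = 13.

13 measures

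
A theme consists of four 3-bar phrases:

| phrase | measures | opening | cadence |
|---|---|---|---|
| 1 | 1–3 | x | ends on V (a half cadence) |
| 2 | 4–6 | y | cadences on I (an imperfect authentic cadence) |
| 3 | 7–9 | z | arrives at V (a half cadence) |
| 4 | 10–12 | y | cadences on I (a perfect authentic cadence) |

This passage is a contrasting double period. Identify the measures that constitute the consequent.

measures 7–12

In a double period the four phrases pair into a large antecedent (phrases 1–2, ending imperfect authentic cadence) and a large consequent (phrases 3–4, ending perfect authentic cadence). The consequent spans mm. 7–12.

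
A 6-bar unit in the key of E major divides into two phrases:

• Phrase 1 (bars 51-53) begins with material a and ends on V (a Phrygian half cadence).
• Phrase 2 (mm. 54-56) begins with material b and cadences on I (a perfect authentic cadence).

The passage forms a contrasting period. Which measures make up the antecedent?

measures 51–53

The antecedent is the phrase ending with the weaker cadence (Phrygian half cadence, phrase 1) and the consequent the one ending more conclusively (perfect authentic cadence, phrase 2); the antecedent is mm. 51–53.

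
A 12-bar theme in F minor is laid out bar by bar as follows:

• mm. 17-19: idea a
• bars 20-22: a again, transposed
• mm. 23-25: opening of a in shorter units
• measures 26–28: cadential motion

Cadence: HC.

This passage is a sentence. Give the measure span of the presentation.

The presentation of a sentence is the basic idea (bars 17–19) plus its repetition (mm. 20–22); the presentation is therefore mm. 17–22.

measures 17–22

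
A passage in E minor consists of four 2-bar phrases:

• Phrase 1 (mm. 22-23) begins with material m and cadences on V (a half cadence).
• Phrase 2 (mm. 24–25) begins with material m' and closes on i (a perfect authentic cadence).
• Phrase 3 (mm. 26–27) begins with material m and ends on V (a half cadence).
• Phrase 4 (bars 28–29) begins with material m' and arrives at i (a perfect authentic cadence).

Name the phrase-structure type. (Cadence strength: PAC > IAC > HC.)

The cadence pattern HC–PAC–HC–PAC is weak–strong twice, and phrases 3–4 restate phrases 1–2: a period heard twice, not a double period (which would end weakly at phrase 2).

repeated period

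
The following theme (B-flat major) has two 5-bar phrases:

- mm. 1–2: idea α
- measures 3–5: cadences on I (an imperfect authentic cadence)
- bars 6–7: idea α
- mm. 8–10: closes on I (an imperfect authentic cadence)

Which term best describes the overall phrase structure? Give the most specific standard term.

repeated phrase

Both phrases have the same opening (α) and the same cadence (imperfect authentic cadence): the second is a restatement, not a consequent, so this is a repeated phrase rather than a period.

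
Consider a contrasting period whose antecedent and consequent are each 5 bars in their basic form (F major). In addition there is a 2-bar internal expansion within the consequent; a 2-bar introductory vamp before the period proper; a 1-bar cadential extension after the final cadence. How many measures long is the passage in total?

15 measures

Basic contrasting period: 5 + 5 = 10 bars.
10 (basic form) + 2 (internal expansion) + 2 (introduction) + 1 (cadential extension) = 15.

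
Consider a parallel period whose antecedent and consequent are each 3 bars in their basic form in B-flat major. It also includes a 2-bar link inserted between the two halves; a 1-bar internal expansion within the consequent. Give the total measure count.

9 measures

Basic parallel period: 3 + 3 = 6 bars.
6 (basic form) + 2 (link) + 1 (internal expansion) = 9.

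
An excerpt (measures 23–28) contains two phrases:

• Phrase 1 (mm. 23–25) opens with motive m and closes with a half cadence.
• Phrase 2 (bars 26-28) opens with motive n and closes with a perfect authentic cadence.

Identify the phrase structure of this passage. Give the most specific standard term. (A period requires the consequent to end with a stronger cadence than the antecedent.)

Phrase 1 ends with a half cadence (weaker) and phrase 2 with a perfect authentic cadence (stronger): antecedent + consequent = a period.
The two phrases open with different material (m / n), so the period is contrasting.

contrasting period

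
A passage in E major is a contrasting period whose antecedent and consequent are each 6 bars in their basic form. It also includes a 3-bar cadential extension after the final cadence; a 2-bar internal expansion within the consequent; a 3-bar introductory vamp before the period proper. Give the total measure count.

Basic contrasting period: 6 + 6 = 12 bars.
12 (basic form) + 3 (cadential extension) + 2 (internal expansion) + 3 (introduction) = 20.

20 measures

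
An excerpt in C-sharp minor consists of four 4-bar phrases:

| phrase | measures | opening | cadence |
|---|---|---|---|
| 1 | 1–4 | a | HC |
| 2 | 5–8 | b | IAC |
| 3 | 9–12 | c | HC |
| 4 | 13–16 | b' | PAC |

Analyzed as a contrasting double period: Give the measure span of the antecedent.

In a double period the four phrases pair into a large antecedent (phrases 1–2, ending imperfect authentic cadence) and a large consequent (phrases 3–4, ending perfect authentic cadence). The antecedent spans mm. 1–8.

measures 1–8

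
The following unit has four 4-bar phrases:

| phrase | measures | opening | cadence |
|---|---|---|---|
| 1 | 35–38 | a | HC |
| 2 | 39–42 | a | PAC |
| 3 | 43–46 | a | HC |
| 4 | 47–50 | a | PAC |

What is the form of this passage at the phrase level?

The cadence pattern HC–PAC–HC–PAC is weak–strong twice, and phrases 3–4 restate phrases 1–2: a period heard twice, not a double period (which would end weakly at phrase 2).

repeated period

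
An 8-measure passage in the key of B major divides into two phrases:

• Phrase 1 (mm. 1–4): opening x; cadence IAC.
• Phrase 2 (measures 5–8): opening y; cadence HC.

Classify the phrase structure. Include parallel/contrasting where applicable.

phrase group

The second phrase closes with a half cadence, which is not stronger than the first phrase's imperfect authentic cadence; without a weak→strong cadential pair there is no antecedent–consequent relationship, so this is a phrase group rather than a period.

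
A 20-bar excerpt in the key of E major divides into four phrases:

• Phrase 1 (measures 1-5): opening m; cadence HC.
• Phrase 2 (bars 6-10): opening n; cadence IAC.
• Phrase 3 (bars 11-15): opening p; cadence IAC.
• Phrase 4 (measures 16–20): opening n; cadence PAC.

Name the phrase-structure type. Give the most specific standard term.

contrasting double period

Four phrases in two halves: the first half (mm. 1–10) ends with an imperfect authentic cadence, the second (bars 11-20) with a perfect authentic cadence — a large antecedent–consequent pair, i.e. a double period.
Phrase 3 begins with different material from phrase 1, making it contrasting.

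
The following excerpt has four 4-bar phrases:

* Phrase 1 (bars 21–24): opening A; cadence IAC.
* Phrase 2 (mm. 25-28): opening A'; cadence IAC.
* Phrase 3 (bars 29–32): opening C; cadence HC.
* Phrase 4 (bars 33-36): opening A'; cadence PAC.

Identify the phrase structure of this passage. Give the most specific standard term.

Four phrases in two halves: the first half (bars 21–28) ends with an imperfect authentic cadence, the second (measures 29-36) with a perfect authentic cadence — a large antecedent–consequent pair, i.e. a double period.
Phrase 3 begins with different material from phrase 1, making it contrasting.

contrasting double period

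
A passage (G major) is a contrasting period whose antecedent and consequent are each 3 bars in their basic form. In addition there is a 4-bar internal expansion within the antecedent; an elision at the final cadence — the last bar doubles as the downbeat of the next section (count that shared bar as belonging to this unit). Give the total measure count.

Basic contrasting period: 3 + 3 = 6 bars.
6 (basic form) + 4 (internal expansion) = 10.
The elision shares a bar with the next section but does not change this unit's count.

10 measures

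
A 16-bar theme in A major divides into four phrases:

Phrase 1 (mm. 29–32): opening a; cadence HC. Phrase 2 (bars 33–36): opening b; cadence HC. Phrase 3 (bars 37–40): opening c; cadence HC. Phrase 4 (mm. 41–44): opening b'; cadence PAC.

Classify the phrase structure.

Four phrases in two halves: the first half (mm. 29-36) ends with a half cadence, the second (mm. 37-44) with a perfect authentic cadence — a large antecedent–consequent pair, i.e. a double period.
Phrase 3 begins with different material from phrase 1, making it contrasting.

contrasting double period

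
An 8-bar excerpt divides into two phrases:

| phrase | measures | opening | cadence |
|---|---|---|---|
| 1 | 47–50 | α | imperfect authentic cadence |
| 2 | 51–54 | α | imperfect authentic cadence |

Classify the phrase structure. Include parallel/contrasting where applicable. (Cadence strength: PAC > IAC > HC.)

repeated phrase

Both phrases have the same opening (α) and the same cadence (imperfect authentic cadence): the second is a restatement, not a consequent, so this is a repeated phrase rather than a period.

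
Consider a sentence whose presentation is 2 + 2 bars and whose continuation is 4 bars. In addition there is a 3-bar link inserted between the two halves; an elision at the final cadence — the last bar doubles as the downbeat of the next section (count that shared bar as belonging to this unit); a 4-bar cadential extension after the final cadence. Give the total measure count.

Basic sentence: 2 + 2 + 4 = 8 bars.
8 (basic form) + 3 (link) + 4 (cadential extension) = 15.
The elision shares a bar with the next section but does not change this unit's count.

15 measures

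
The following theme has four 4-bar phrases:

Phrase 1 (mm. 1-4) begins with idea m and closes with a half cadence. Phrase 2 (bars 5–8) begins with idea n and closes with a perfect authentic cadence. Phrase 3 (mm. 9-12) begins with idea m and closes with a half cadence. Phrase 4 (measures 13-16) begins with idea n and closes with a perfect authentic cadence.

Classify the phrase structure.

repeated period

The cadence pattern HC–PAC–HC–PAC is weak–strong twice, and phrases 3–4 restate phrases 1–2: a period heard twice, not a double period (which would end weakly at phrase 2).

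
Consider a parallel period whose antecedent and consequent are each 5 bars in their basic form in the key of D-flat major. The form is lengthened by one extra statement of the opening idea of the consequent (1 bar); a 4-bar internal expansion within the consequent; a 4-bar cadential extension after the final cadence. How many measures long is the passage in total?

Basic parallel period: 5 + 5 = 10 bars.
10 (basic form) + 1 (extra statement) + 4 (internal expansion) + 4 (cadential extension) = 19.

19 measures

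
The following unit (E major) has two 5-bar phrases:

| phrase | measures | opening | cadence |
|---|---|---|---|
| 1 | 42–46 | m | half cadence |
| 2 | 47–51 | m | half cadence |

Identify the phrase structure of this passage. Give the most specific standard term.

repeated phrase

Both phrases have the same opening (m) and the same cadence (half cadence): the second is a restatement, not a consequent, so this is a repeated phrase rather than a period.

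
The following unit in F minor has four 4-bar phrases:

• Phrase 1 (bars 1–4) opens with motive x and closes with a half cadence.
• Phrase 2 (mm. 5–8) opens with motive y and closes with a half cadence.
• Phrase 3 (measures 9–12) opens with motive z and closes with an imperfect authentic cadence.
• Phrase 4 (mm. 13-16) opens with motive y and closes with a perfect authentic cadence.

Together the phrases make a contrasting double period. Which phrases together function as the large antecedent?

In a double period the first pair of phrases (ending half cadence) is the large antecedent and the second pair (ending perfect authentic cadence) is the large consequent; the antecedent is phrases 1 and 2.

phrases 1 and 2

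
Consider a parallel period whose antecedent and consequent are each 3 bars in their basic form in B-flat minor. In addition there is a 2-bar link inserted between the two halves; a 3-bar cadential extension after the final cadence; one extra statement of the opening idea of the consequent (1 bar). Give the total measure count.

Basic parallel period: 3 + 3 = 6 bars.
6 (basic form) + 2 (link) + 3 (cadential extension) + 1 (extra statement) = 12.

12 measures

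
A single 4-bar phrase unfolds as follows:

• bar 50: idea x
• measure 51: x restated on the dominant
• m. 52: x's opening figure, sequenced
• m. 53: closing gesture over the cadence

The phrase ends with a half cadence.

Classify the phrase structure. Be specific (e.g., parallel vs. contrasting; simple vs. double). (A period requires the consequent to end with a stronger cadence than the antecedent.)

sentence

Basic idea (m. 50) + its repetition (measure 51) form the presentation; fragmentation and cadence (measures 52–53) form the continuation — the 4-bar whole is a sentence.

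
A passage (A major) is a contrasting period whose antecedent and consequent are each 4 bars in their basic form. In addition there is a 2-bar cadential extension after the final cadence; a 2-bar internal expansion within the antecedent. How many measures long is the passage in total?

Basic contrasting period: 4 + 4 = 8 bars.
8 (basic form) + 2 (cadential extension) + 2 (internal expansion) = 12.

12 measures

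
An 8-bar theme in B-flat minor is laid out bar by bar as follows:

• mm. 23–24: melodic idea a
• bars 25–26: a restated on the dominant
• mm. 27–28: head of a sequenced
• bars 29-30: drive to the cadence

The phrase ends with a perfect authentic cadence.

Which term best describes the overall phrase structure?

Basic idea (bars 23–24) + its repetition (mm. 25–26) form the presentation; fragmentation and cadence (mm. 27-30) form the continuation — the 8-bar whole is a sentence.

sentence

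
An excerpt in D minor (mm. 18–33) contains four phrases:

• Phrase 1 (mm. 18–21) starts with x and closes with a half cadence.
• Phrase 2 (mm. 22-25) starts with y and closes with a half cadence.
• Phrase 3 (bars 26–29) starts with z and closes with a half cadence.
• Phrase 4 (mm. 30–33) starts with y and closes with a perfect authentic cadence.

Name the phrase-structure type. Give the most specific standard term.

Four phrases in two halves: the first half (mm. 18–25) ends with a half cadence, the second (bars 26–33) with a perfect authentic cadence — a large antecedent–consequent pair, i.e. a double period.
Phrase 3 begins with different material from phrase 1, making it contrasting.

contrasting double period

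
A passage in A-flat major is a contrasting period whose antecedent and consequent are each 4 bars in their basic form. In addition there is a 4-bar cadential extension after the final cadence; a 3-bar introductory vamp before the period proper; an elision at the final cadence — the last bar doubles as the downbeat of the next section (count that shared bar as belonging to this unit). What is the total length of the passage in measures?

Basic contrasting period: 4 + 4 = 8 bars.
8 (basic form) + 4 (cadential extension) + 3 (introduction) = 15.
The elision shares a bar with the next section but does not change this unit's count.

15 measures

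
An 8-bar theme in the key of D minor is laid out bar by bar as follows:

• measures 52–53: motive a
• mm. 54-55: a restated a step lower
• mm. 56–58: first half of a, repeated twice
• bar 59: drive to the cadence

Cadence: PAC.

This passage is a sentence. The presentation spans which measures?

measures 52–55

The presentation of a sentence is the basic idea (bars 52–53) plus its repetition (mm. 54–55); the presentation is therefore bars 52–55.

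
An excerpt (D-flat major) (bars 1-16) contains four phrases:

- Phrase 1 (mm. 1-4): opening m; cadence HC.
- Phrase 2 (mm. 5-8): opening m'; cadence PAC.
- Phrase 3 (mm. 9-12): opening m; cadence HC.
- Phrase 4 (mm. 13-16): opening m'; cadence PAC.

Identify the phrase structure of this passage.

The cadence pattern HC–PAC–HC–PAC is weak–strong twice, and phrases 3–4 restate phrases 1–2: a period heard twice, not a double period (which would end weakly at phrase 2).

repeated period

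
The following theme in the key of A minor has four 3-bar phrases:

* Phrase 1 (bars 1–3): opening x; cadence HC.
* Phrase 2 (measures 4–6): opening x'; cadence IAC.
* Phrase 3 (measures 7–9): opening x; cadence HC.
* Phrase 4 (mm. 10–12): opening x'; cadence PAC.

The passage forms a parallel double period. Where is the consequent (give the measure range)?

measures 7–12

In a double period the four phrases pair into a large antecedent (phrases 1–2, ending imperfect authentic cadence) and a large consequent (phrases 3–4, ending perfect authentic cadence). The consequent spans mm. 7-12.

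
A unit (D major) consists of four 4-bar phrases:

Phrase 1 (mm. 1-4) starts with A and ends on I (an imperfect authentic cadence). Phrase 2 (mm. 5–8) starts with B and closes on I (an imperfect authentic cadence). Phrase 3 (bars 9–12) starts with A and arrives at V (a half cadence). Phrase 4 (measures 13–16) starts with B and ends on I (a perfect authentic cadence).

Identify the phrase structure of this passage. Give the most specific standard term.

Four phrases in two halves: the first half (bars 1–8) ends with an imperfect authentic cadence, the second (bars 9-16) with a perfect authentic cadence — a large antecedent–consequent pair, i.e. a double period.
Phrase 3 begins with the same material as phrase 1, making it parallel.

parallel double period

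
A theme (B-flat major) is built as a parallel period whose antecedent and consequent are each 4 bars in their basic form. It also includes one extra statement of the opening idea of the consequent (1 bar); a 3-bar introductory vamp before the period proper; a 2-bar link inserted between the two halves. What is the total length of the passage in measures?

Basic parallel period: 4 + 4 = 8 bars.
8 (basic form) + 1 (extra statement) + 3 (introduction) + 2 (link) = 14.

14 measures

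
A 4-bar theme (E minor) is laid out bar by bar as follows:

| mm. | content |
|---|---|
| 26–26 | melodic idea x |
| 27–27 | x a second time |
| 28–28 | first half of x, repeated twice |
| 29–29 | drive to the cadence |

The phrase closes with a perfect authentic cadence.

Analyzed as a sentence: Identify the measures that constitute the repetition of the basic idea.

The presentation of a sentence is the basic idea (m. 26) plus its repetition (measure 27); the repetition of the basic idea is therefore m. 27.

measures 27–27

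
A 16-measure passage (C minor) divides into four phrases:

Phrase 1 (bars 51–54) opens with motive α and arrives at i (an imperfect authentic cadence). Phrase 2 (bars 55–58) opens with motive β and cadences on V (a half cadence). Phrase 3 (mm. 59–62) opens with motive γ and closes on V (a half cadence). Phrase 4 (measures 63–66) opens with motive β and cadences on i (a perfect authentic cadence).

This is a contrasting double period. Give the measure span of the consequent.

In a double period the first pair of phrases (ending half cadence) is the large antecedent and the second pair (ending perfect authentic cadence) is the large consequent; the consequent is measures 59–66.

measures 59–66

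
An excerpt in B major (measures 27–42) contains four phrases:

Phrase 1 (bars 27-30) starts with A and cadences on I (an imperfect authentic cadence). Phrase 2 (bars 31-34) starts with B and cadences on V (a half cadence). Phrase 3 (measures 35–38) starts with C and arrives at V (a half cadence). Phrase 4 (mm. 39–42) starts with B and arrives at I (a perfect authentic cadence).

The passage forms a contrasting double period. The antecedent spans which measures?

In a double period the four phrases pair into a large antecedent (phrases 1–2, ending half cadence) and a large consequent (phrases 3–4, ending perfect authentic cadence). The antecedent spans mm. 27–34.

measures 27–34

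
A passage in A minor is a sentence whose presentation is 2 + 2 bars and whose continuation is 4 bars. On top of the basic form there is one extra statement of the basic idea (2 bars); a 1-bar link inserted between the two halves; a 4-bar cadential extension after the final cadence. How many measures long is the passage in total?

Basic sentence: 2 + 2 + 4 = 8 bars.
8 (basic form) + 2 (extra statement) + 1 (link) + 4 (cadential extension) = 15.

15 measures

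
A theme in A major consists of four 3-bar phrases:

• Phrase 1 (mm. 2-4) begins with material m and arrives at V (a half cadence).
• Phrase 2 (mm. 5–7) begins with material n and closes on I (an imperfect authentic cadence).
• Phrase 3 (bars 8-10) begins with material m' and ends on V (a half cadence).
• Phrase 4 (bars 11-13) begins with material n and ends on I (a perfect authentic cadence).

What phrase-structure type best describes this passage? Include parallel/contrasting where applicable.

parallel double period

Four phrases in two halves: the first half (measures 2–7) ends with an imperfect authentic cadence, the second (mm. 8–13) with a perfect authentic cadence — a large antecedent–consequent pair, i.e. a double period.
Phrase 3 begins with the same material as phrase 1, making it parallel.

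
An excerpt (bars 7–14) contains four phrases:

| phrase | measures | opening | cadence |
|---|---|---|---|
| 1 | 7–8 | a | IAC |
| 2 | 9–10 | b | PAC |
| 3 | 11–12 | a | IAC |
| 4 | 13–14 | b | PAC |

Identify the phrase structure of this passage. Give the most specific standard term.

The cadence pattern IAC–PAC–IAC–PAC is weak–strong twice, and phrases 3–4 restate phrases 1–2: a period heard twice, not a double period (which would end weakly at phrase 2).

repeated period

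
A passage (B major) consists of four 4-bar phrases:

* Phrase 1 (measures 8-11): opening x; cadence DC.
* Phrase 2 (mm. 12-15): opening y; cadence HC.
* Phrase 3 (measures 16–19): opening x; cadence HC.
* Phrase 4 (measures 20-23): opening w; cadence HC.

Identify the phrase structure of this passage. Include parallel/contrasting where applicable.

Phrase 4 ends with a half cadence, no stronger than phrase 2's half cadence, so the four phrases do not form a double period; nor do phrases 3–4 duplicate 1–2, so it is not a repeated period. With no phrase reaching a conclusive cadence, the passage is a phrase group.

phrase group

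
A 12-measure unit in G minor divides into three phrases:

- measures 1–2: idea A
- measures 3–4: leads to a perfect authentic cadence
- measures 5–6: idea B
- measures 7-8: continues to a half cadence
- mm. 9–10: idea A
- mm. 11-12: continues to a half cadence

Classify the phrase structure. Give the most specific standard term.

phrase group

The final phrase closes with a half cadence, which is not stronger than the preceding half cadence; the 3 phrases lack an overall antecedent–consequent design and so form a phrase group.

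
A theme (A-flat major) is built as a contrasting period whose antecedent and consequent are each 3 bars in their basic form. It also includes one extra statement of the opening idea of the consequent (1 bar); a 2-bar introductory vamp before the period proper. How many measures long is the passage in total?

9 measures

Basic contrasting period: 3 + 3 = 6 bars.
6 (basic form) + 1 (extra statement) + 2 (introduction) = 9.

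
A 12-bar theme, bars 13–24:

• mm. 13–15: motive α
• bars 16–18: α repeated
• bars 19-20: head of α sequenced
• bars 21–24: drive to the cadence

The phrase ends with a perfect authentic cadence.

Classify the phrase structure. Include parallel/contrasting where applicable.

sentence

Basic idea (mm. 13-15) + its repetition (bars 16-18) form the presentation; fragmentation and cadence (mm. 19-24) form the continuation — the 12-bar whole is a sentence.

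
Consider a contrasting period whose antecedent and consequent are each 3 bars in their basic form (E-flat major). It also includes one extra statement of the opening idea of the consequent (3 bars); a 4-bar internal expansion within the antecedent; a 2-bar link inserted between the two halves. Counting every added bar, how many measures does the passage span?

15 measures

Basic contrasting period: 3 + 3 = 6 bars.
6 (basic form) + 3 (extra statement) + 4 (internal expansion) + 2 (link) = 15.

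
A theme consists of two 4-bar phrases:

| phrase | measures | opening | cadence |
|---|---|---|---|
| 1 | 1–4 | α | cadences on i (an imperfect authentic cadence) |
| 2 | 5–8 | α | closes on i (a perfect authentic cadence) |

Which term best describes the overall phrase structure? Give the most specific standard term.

Phrase 1 ends with an imperfect authentic cadence (weaker) and phrase 2 with a perfect authentic cadence (stronger): antecedent + consequent = a period.
The two phrases open with the same material (α / α), so the period is parallel.

parallel period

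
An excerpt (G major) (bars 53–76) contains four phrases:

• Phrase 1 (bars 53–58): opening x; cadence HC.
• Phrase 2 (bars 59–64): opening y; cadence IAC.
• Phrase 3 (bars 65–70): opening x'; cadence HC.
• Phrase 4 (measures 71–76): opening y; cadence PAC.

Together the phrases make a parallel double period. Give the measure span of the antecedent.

measures 53–64

In a double period the first pair of phrases (ending imperfect authentic cadence) is the large antecedent and the second pair (ending perfect authentic cadence) is the large consequent; the antecedent is measures 53–64.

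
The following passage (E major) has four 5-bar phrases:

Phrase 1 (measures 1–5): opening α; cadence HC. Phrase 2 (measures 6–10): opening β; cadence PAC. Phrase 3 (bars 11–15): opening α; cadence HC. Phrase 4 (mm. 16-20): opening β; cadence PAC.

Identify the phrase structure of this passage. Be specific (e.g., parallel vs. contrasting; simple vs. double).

The cadence pattern HC–PAC–HC–PAC is weak–strong twice, and phrases 3–4 restate phrases 1–2: a period heard twice, not a double period (which would end weakly at phrase 2).

repeated period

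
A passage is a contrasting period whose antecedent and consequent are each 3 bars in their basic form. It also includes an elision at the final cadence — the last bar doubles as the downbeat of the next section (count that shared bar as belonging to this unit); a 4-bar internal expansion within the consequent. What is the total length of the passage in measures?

Basic contrasting period: 3 + 3 = 6 bars.
6 (basic form) + 4 (internal expansion) = 10.
The elision shares a bar with the next section but does not change this unit's count.

10 measures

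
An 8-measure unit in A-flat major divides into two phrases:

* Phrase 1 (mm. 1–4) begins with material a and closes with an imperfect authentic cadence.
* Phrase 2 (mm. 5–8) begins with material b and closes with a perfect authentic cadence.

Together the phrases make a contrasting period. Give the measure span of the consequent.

The phrase ending with the weaker cadence (imperfect authentic cadence) is the antecedent; the one ending more conclusively (perfect authentic cadence) is the consequent. The consequent is measures 5–8.

measures 5–8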